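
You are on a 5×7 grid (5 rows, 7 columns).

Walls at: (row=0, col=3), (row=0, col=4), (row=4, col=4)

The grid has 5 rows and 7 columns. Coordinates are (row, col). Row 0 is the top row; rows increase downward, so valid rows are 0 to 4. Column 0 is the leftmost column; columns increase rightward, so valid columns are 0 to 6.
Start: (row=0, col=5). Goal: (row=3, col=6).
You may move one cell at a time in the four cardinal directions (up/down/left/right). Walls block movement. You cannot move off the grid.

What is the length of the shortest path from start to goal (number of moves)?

Answer: Shortest path length: 4

Derivation:
BFS from (row=0, col=5) until reaching (row=3, col=6):
  Distance 0: (row=0, col=5)
  Distance 1: (row=0, col=6), (row=1, col=5)
  Distance 2: (row=1, col=4), (row=1, col=6), (row=2, col=5)
  Distance 3: (row=1, col=3), (row=2, col=4), (row=2, col=6), (row=3, col=5)
  Distance 4: (row=1, col=2), (row=2, col=3), (row=3, col=4), (row=3, col=6), (row=4, col=5)  <- goal reached here
One shortest path (4 moves): (row=0, col=5) -> (row=0, col=6) -> (row=1, col=6) -> (row=2, col=6) -> (row=3, col=6)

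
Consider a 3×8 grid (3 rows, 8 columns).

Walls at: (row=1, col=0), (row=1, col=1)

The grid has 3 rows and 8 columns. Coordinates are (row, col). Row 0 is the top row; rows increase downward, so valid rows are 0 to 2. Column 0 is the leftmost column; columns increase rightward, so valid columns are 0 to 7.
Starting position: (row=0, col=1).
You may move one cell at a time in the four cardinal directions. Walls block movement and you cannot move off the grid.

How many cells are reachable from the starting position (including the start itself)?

BFS flood-fill from (row=0, col=1):
  Distance 0: (row=0, col=1)
  Distance 1: (row=0, col=0), (row=0, col=2)
  Distance 2: (row=0, col=3), (row=1, col=2)
  Distance 3: (row=0, col=4), (row=1, col=3), (row=2, col=2)
  Distance 4: (row=0, col=5), (row=1, col=4), (row=2, col=1), (row=2, col=3)
  Distance 5: (row=0, col=6), (row=1, col=5), (row=2, col=0), (row=2, col=4)
  Distance 6: (row=0, col=7), (row=1, col=6), (row=2, col=5)
  Distance 7: (row=1, col=7), (row=2, col=6)
  Distance 8: (row=2, col=7)
Total reachable: 22 (grid has 22 open cells total)

Answer: Reachable cells: 22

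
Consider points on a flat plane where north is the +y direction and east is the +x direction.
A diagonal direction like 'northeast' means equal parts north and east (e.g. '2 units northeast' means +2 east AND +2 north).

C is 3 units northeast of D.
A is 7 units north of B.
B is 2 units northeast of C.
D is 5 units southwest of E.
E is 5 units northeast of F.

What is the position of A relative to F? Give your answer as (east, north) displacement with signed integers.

Answer: A is at (east=5, north=12) relative to F.

Derivation:
Place F at the origin (east=0, north=0).
  E is 5 units northeast of F: delta (east=+5, north=+5); E at (east=5, north=5).
  D is 5 units southwest of E: delta (east=-5, north=-5); D at (east=0, north=0).
  C is 3 units northeast of D: delta (east=+3, north=+3); C at (east=3, north=3).
  B is 2 units northeast of C: delta (east=+2, north=+2); B at (east=5, north=5).
  A is 7 units north of B: delta (east=+0, north=+7); A at (east=5, north=12).
Therefore A relative to F: (east=5, north=12).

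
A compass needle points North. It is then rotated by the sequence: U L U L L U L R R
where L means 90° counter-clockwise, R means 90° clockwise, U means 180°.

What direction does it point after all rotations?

Answer: Final heading: North

Derivation:
Start: North
  U (U-turn (180°)) -> South
  L (left (90° counter-clockwise)) -> East
  U (U-turn (180°)) -> West
  L (left (90° counter-clockwise)) -> South
  L (left (90° counter-clockwise)) -> East
  U (U-turn (180°)) -> West
  L (left (90° counter-clockwise)) -> South
  R (right (90° clockwise)) -> West
  R (right (90° clockwise)) -> North
Final: North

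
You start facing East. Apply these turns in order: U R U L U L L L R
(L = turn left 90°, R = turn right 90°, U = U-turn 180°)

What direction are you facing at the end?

Answer: Final heading: East

Derivation:
Start: East
  U (U-turn (180°)) -> West
  R (right (90° clockwise)) -> North
  U (U-turn (180°)) -> South
  L (left (90° counter-clockwise)) -> East
  U (U-turn (180°)) -> West
  L (left (90° counter-clockwise)) -> South
  L (left (90° counter-clockwise)) -> East
  L (left (90° counter-clockwise)) -> North
  R (right (90° clockwise)) -> East
Final: East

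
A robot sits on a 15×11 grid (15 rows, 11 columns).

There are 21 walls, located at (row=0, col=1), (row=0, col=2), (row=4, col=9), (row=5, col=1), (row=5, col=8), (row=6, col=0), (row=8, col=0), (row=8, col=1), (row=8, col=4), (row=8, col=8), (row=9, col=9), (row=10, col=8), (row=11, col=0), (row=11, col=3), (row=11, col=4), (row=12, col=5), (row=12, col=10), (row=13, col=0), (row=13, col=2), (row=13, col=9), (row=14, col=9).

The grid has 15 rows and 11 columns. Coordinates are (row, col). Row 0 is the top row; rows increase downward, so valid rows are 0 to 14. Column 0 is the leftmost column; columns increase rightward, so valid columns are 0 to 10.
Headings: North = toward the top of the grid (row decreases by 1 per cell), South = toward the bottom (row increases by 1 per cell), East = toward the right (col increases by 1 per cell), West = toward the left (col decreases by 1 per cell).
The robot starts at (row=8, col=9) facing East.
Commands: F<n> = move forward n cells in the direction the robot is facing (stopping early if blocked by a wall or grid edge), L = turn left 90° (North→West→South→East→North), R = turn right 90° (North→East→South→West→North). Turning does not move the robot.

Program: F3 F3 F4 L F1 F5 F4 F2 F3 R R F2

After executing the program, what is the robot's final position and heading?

Answer: Final position: (row=2, col=10), facing South

Derivation:
Start: (row=8, col=9), facing East
  F3: move forward 1/3 (blocked), now at (row=8, col=10)
  F3: move forward 0/3 (blocked), now at (row=8, col=10)
  F4: move forward 0/4 (blocked), now at (row=8, col=10)
  L: turn left, now facing North
  F1: move forward 1, now at (row=7, col=10)
  F5: move forward 5, now at (row=2, col=10)
  F4: move forward 2/4 (blocked), now at (row=0, col=10)
  F2: move forward 0/2 (blocked), now at (row=0, col=10)
  F3: move forward 0/3 (blocked), now at (row=0, col=10)
  R: turn right, now facing East
  R: turn right, now facing South
  F2: move forward 2, now at (row=2, col=10)
Final: (row=2, col=10), facing South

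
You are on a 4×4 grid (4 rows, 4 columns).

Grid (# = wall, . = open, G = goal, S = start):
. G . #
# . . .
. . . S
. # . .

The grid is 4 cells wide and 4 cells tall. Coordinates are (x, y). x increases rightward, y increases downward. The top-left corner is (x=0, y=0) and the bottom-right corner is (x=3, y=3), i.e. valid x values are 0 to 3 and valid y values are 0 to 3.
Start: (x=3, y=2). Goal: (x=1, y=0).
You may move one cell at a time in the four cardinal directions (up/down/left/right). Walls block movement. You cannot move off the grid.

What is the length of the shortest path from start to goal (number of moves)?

Answer: Shortest path length: 4

Derivation:
BFS from (x=3, y=2) until reaching (x=1, y=0):
  Distance 0: (x=3, y=2)
  Distance 1: (x=3, y=1), (x=2, y=2), (x=3, y=3)
  Distance 2: (x=2, y=1), (x=1, y=2), (x=2, y=3)
  Distance 3: (x=2, y=0), (x=1, y=1), (x=0, y=2)
  Distance 4: (x=1, y=0), (x=0, y=3)  <- goal reached here
One shortest path (4 moves): (x=3, y=2) -> (x=2, y=2) -> (x=1, y=2) -> (x=1, y=1) -> (x=1, y=0)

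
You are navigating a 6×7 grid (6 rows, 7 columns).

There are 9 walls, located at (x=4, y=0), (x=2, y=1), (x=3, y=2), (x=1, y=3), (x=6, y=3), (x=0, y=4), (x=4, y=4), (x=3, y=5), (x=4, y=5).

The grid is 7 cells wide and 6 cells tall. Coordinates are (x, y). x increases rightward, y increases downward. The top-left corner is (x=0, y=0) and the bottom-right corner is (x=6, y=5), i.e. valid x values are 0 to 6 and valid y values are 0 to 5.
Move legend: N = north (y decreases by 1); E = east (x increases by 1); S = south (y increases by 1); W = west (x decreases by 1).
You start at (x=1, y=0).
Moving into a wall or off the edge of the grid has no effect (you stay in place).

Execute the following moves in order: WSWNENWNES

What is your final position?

Answer: Final position: (x=1, y=1)

Derivation:
Start: (x=1, y=0)
  W (west): (x=1, y=0) -> (x=0, y=0)
  S (south): (x=0, y=0) -> (x=0, y=1)
  W (west): blocked, stay at (x=0, y=1)
  N (north): (x=0, y=1) -> (x=0, y=0)
  E (east): (x=0, y=0) -> (x=1, y=0)
  N (north): blocked, stay at (x=1, y=0)
  W (west): (x=1, y=0) -> (x=0, y=0)
  N (north): blocked, stay at (x=0, y=0)
  E (east): (x=0, y=0) -> (x=1, y=0)
  S (south): (x=1, y=0) -> (x=1, y=1)
Final: (x=1, y=1)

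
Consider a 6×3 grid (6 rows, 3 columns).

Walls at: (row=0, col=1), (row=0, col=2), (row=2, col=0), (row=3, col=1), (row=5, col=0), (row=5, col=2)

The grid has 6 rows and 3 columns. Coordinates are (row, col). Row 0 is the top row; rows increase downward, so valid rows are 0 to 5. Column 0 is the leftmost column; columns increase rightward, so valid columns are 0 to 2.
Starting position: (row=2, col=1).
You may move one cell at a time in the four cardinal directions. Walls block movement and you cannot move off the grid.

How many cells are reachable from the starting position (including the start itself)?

BFS flood-fill from (row=2, col=1):
  Distance 0: (row=2, col=1)
  Distance 1: (row=1, col=1), (row=2, col=2)
  Distance 2: (row=1, col=0), (row=1, col=2), (row=3, col=2)
  Distance 3: (row=0, col=0), (row=4, col=2)
  Distance 4: (row=4, col=1)
  Distance 5: (row=4, col=0), (row=5, col=1)
  Distance 6: (row=3, col=0)
Total reachable: 12 (grid has 12 open cells total)

Answer: Reachable cells: 12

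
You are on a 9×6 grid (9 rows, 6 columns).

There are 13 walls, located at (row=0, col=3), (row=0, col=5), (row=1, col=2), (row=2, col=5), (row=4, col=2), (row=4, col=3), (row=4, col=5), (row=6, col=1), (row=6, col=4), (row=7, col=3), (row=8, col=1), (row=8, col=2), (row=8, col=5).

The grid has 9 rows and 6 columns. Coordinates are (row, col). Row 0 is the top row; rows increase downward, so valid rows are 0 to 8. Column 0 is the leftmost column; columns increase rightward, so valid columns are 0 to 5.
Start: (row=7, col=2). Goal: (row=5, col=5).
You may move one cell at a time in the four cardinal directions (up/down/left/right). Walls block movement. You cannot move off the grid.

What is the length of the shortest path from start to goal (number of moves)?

BFS from (row=7, col=2) until reaching (row=5, col=5):
  Distance 0: (row=7, col=2)
  Distance 1: (row=6, col=2), (row=7, col=1)
  Distance 2: (row=5, col=2), (row=6, col=3), (row=7, col=0)
  Distance 3: (row=5, col=1), (row=5, col=3), (row=6, col=0), (row=8, col=0)
  Distance 4: (row=4, col=1), (row=5, col=0), (row=5, col=4)
  Distance 5: (row=3, col=1), (row=4, col=0), (row=4, col=4), (row=5, col=5)  <- goal reached here
One shortest path (5 moves): (row=7, col=2) -> (row=6, col=2) -> (row=6, col=3) -> (row=5, col=3) -> (row=5, col=4) -> (row=5, col=5)

Answer: Shortest path length: 5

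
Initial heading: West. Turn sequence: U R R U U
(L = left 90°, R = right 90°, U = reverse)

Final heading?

Answer: Final heading: West

Derivation:
Start: West
  U (U-turn (180°)) -> East
  R (right (90° clockwise)) -> South
  R (right (90° clockwise)) -> West
  U (U-turn (180°)) -> East
  U (U-turn (180°)) -> West
Final: West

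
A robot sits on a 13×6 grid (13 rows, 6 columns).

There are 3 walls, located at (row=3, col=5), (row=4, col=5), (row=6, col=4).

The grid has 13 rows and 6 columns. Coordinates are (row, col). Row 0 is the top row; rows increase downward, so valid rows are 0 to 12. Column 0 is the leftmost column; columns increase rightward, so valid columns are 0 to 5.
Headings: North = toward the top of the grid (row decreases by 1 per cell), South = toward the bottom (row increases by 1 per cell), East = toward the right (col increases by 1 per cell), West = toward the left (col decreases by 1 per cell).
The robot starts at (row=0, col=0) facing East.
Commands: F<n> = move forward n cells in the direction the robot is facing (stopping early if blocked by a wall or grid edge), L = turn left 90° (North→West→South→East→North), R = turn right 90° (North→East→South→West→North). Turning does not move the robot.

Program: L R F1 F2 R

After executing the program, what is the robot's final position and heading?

Start: (row=0, col=0), facing East
  L: turn left, now facing North
  R: turn right, now facing East
  F1: move forward 1, now at (row=0, col=1)
  F2: move forward 2, now at (row=0, col=3)
  R: turn right, now facing South
Final: (row=0, col=3), facing South

Answer: Final position: (row=0, col=3), facing South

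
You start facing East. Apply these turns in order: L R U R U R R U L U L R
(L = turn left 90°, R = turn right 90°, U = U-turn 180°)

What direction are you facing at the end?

Answer: Final heading: West

Derivation:
Start: East
  L (left (90° counter-clockwise)) -> North
  R (right (90° clockwise)) -> East
  U (U-turn (180°)) -> West
  R (right (90° clockwise)) -> North
  U (U-turn (180°)) -> South
  R (right (90° clockwise)) -> West
  R (right (90° clockwise)) -> North
  U (U-turn (180°)) -> South
  L (left (90° counter-clockwise)) -> East
  U (U-turn (180°)) -> West
  L (left (90° counter-clockwise)) -> South
  R (right (90° clockwise)) -> West
Final: West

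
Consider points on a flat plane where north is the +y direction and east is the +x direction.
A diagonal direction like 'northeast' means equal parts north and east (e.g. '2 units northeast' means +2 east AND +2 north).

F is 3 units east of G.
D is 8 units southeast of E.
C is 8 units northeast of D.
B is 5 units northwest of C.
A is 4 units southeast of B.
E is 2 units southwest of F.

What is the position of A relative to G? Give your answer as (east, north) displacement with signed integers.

Answer: A is at (east=16, north=-1) relative to G.

Derivation:
Place G at the origin (east=0, north=0).
  F is 3 units east of G: delta (east=+3, north=+0); F at (east=3, north=0).
  E is 2 units southwest of F: delta (east=-2, north=-2); E at (east=1, north=-2).
  D is 8 units southeast of E: delta (east=+8, north=-8); D at (east=9, north=-10).
  C is 8 units northeast of D: delta (east=+8, north=+8); C at (east=17, north=-2).
  B is 5 units northwest of C: delta (east=-5, north=+5); B at (east=12, north=3).
  A is 4 units southeast of B: delta (east=+4, north=-4); A at (east=16, north=-1).
Therefore A relative to G: (east=16, north=-1).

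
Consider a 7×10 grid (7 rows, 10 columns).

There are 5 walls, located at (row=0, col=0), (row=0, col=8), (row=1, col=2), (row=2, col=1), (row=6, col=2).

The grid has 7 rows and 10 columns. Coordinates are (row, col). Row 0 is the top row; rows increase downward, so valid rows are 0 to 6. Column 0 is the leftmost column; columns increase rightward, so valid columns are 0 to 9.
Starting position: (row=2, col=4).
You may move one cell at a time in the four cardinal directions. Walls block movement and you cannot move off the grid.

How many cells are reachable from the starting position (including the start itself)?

Answer: Reachable cells: 65

Derivation:
BFS flood-fill from (row=2, col=4):
  Distance 0: (row=2, col=4)
  Distance 1: (row=1, col=4), (row=2, col=3), (row=2, col=5), (row=3, col=4)
  Distance 2: (row=0, col=4), (row=1, col=3), (row=1, col=5), (row=2, col=2), (row=2, col=6), (row=3, col=3), (row=3, col=5), (row=4, col=4)
  Distance 3: (row=0, col=3), (row=0, col=5), (row=1, col=6), (row=2, col=7), (row=3, col=2), (row=3, col=6), (row=4, col=3), (row=4, col=5), (row=5, col=4)
  Distance 4: (row=0, col=2), (row=0, col=6), (row=1, col=7), (row=2, col=8), (row=3, col=1), (row=3, col=7), (row=4, col=2), (row=4, col=6), (row=5, col=3), (row=5, col=5), (row=6, col=4)
  Distance 5: (row=0, col=1), (row=0, col=7), (row=1, col=8), (row=2, col=9), (row=3, col=0), (row=3, col=8), (row=4, col=1), (row=4, col=7), (row=5, col=2), (row=5, col=6), (row=6, col=3), (row=6, col=5)
  Distance 6: (row=1, col=1), (row=1, col=9), (row=2, col=0), (row=3, col=9), (row=4, col=0), (row=4, col=8), (row=5, col=1), (row=5, col=7), (row=6, col=6)
  Distance 7: (row=0, col=9), (row=1, col=0), (row=4, col=9), (row=5, col=0), (row=5, col=8), (row=6, col=1), (row=6, col=7)
  Distance 8: (row=5, col=9), (row=6, col=0), (row=6, col=8)
  Distance 9: (row=6, col=9)
Total reachable: 65 (grid has 65 open cells total)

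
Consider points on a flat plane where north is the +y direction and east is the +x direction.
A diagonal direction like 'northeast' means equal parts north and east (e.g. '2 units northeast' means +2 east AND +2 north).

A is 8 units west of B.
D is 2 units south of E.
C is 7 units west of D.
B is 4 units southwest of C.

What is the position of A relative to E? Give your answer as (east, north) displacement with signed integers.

Place E at the origin (east=0, north=0).
  D is 2 units south of E: delta (east=+0, north=-2); D at (east=0, north=-2).
  C is 7 units west of D: delta (east=-7, north=+0); C at (east=-7, north=-2).
  B is 4 units southwest of C: delta (east=-4, north=-4); B at (east=-11, north=-6).
  A is 8 units west of B: delta (east=-8, north=+0); A at (east=-19, north=-6).
Therefore A relative to E: (east=-19, north=-6).

Answer: A is at (east=-19, north=-6) relative to E.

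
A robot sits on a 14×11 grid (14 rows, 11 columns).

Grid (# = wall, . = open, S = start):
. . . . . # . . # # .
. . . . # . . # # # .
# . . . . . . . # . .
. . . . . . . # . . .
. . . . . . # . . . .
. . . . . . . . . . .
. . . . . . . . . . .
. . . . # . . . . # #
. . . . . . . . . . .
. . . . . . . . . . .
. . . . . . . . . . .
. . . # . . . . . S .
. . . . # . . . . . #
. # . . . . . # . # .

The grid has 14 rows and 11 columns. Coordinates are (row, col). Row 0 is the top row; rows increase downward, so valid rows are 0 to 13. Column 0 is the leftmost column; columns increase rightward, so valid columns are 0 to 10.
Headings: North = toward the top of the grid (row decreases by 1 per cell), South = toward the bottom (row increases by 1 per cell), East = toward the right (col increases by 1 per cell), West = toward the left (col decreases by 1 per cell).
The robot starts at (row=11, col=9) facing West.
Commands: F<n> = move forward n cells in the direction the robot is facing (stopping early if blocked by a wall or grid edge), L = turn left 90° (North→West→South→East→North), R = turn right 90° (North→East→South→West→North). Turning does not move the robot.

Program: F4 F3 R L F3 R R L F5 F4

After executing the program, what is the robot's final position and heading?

Start: (row=11, col=9), facing West
  F4: move forward 4, now at (row=11, col=5)
  F3: move forward 1/3 (blocked), now at (row=11, col=4)
  R: turn right, now facing North
  L: turn left, now facing West
  F3: move forward 0/3 (blocked), now at (row=11, col=4)
  R: turn right, now facing North
  R: turn right, now facing East
  L: turn left, now facing North
  F5: move forward 3/5 (blocked), now at (row=8, col=4)
  F4: move forward 0/4 (blocked), now at (row=8, col=4)
Final: (row=8, col=4), facing North

Answer: Final position: (row=8, col=4), facing North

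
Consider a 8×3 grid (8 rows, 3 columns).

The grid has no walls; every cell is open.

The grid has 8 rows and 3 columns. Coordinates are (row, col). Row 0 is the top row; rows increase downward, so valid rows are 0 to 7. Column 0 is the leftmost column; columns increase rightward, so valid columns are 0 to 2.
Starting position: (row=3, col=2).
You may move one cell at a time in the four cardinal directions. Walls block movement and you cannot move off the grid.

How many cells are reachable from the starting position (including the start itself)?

BFS flood-fill from (row=3, col=2):
  Distance 0: (row=3, col=2)
  Distance 1: (row=2, col=2), (row=3, col=1), (row=4, col=2)
  Distance 2: (row=1, col=2), (row=2, col=1), (row=3, col=0), (row=4, col=1), (row=5, col=2)
  Distance 3: (row=0, col=2), (row=1, col=1), (row=2, col=0), (row=4, col=0), (row=5, col=1), (row=6, col=2)
  Distance 4: (row=0, col=1), (row=1, col=0), (row=5, col=0), (row=6, col=1), (row=7, col=2)
  Distance 5: (row=0, col=0), (row=6, col=0), (row=7, col=1)
  Distance 6: (row=7, col=0)
Total reachable: 24 (grid has 24 open cells total)

Answer: Reachable cells: 24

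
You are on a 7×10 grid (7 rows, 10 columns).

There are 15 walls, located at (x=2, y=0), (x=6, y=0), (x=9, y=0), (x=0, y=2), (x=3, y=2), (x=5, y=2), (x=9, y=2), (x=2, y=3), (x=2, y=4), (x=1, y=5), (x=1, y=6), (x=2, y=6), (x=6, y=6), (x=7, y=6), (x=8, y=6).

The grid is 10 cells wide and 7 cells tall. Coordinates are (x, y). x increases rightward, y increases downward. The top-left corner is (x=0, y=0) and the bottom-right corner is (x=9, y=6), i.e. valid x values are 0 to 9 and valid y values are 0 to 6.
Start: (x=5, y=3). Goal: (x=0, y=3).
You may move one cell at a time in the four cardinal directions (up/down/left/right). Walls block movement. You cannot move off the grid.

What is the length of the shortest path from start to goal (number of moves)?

Answer: Shortest path length: 9

Derivation:
BFS from (x=5, y=3) until reaching (x=0, y=3):
  Distance 0: (x=5, y=3)
  Distance 1: (x=4, y=3), (x=6, y=3), (x=5, y=4)
  Distance 2: (x=4, y=2), (x=6, y=2), (x=3, y=3), (x=7, y=3), (x=4, y=4), (x=6, y=4), (x=5, y=5)
  Distance 3: (x=4, y=1), (x=6, y=1), (x=7, y=2), (x=8, y=3), (x=3, y=4), (x=7, y=4), (x=4, y=5), (x=6, y=5), (x=5, y=6)
  Distance 4: (x=4, y=0), (x=3, y=1), (x=5, y=1), (x=7, y=1), (x=8, y=2), (x=9, y=3), (x=8, y=4), (x=3, y=5), (x=7, y=5), (x=4, y=6)
  Distance 5: (x=3, y=0), (x=5, y=0), (x=7, y=0), (x=2, y=1), (x=8, y=1), (x=9, y=4), (x=2, y=5), (x=8, y=5), (x=3, y=6)
  Distance 6: (x=8, y=0), (x=1, y=1), (x=9, y=1), (x=2, y=2), (x=9, y=5)
  Distance 7: (x=1, y=0), (x=0, y=1), (x=1, y=2), (x=9, y=6)
  Distance 8: (x=0, y=0), (x=1, y=3)
  Distance 9: (x=0, y=3), (x=1, y=4)  <- goal reached here
One shortest path (9 moves): (x=5, y=3) -> (x=4, y=3) -> (x=4, y=2) -> (x=4, y=1) -> (x=3, y=1) -> (x=2, y=1) -> (x=1, y=1) -> (x=1, y=2) -> (x=1, y=3) -> (x=0, y=3)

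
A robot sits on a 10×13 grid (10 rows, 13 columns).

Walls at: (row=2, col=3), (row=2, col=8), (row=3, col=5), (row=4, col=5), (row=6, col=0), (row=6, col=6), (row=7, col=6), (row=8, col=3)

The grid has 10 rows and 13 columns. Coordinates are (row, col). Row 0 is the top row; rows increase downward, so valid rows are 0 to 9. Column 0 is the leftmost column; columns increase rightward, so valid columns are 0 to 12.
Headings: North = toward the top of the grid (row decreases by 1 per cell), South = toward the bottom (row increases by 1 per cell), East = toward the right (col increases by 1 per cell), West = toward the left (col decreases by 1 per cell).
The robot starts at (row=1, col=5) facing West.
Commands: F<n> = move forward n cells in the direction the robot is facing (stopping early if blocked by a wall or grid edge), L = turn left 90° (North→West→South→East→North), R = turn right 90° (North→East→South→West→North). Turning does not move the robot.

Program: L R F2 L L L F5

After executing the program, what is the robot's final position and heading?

Answer: Final position: (row=0, col=3), facing North

Derivation:
Start: (row=1, col=5), facing West
  L: turn left, now facing South
  R: turn right, now facing West
  F2: move forward 2, now at (row=1, col=3)
  L: turn left, now facing South
  L: turn left, now facing East
  L: turn left, now facing North
  F5: move forward 1/5 (blocked), now at (row=0, col=3)
Final: (row=0, col=3), facing North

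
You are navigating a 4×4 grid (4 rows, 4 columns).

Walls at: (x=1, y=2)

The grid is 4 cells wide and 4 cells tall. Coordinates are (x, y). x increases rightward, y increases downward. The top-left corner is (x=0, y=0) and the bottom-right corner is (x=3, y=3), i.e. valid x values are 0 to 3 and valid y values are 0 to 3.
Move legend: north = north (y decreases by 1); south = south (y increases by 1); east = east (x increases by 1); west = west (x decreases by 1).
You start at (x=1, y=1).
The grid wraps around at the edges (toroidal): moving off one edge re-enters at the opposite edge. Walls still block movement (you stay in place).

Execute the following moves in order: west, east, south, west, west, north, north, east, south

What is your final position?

Start: (x=1, y=1)
  west (west): (x=1, y=1) -> (x=0, y=1)
  east (east): (x=0, y=1) -> (x=1, y=1)
  south (south): blocked, stay at (x=1, y=1)
  west (west): (x=1, y=1) -> (x=0, y=1)
  west (west): (x=0, y=1) -> (x=3, y=1)
  north (north): (x=3, y=1) -> (x=3, y=0)
  north (north): (x=3, y=0) -> (x=3, y=3)
  east (east): (x=3, y=3) -> (x=0, y=3)
  south (south): (x=0, y=3) -> (x=0, y=0)
Final: (x=0, y=0)

Answer: Final position: (x=0, y=0)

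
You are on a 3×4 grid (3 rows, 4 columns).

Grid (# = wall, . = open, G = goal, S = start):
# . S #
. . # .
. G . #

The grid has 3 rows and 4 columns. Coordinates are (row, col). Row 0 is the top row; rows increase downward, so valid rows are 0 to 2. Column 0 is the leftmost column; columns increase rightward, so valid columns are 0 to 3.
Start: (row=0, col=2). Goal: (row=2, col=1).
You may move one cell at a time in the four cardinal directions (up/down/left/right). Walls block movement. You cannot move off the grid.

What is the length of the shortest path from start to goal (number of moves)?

BFS from (row=0, col=2) until reaching (row=2, col=1):
  Distance 0: (row=0, col=2)
  Distance 1: (row=0, col=1)
  Distance 2: (row=1, col=1)
  Distance 3: (row=1, col=0), (row=2, col=1)  <- goal reached here
One shortest path (3 moves): (row=0, col=2) -> (row=0, col=1) -> (row=1, col=1) -> (row=2, col=1)

Answer: Shortest path length: 3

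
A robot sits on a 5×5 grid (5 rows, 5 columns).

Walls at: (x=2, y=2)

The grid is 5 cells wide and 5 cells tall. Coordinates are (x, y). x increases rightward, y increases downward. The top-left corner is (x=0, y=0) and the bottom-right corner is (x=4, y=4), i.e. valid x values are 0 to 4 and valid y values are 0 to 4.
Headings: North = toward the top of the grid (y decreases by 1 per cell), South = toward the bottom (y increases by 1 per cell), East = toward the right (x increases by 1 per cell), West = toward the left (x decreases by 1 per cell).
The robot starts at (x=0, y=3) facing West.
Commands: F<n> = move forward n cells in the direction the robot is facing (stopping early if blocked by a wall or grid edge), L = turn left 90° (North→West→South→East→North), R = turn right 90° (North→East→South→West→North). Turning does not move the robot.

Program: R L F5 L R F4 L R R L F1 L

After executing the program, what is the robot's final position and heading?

Start: (x=0, y=3), facing West
  R: turn right, now facing North
  L: turn left, now facing West
  F5: move forward 0/5 (blocked), now at (x=0, y=3)
  L: turn left, now facing South
  R: turn right, now facing West
  F4: move forward 0/4 (blocked), now at (x=0, y=3)
  L: turn left, now facing South
  R: turn right, now facing West
  R: turn right, now facing North
  L: turn left, now facing West
  F1: move forward 0/1 (blocked), now at (x=0, y=3)
  L: turn left, now facing South
Final: (x=0, y=3), facing South

Answer: Final position: (x=0, y=3), facing South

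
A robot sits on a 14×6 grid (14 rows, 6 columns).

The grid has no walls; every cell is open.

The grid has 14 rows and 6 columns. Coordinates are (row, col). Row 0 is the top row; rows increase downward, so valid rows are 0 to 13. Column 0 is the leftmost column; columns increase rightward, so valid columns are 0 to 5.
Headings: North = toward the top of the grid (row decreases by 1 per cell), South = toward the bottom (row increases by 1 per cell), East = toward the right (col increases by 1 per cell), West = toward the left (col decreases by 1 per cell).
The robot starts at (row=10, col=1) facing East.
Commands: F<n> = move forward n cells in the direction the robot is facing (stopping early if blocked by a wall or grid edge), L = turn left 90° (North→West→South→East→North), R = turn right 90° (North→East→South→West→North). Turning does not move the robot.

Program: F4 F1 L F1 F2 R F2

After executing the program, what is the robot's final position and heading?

Start: (row=10, col=1), facing East
  F4: move forward 4, now at (row=10, col=5)
  F1: move forward 0/1 (blocked), now at (row=10, col=5)
  L: turn left, now facing North
  F1: move forward 1, now at (row=9, col=5)
  F2: move forward 2, now at (row=7, col=5)
  R: turn right, now facing East
  F2: move forward 0/2 (blocked), now at (row=7, col=5)
Final: (row=7, col=5), facing East

Answer: Final position: (row=7, col=5), facing East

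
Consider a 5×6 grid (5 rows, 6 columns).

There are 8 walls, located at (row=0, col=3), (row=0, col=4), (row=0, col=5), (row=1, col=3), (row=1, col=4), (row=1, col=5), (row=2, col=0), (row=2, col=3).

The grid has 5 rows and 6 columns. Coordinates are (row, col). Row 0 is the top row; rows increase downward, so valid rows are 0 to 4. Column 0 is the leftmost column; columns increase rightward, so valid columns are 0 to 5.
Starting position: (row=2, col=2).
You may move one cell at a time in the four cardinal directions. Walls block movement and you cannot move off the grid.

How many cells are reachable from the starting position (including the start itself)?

BFS flood-fill from (row=2, col=2):
  Distance 0: (row=2, col=2)
  Distance 1: (row=1, col=2), (row=2, col=1), (row=3, col=2)
  Distance 2: (row=0, col=2), (row=1, col=1), (row=3, col=1), (row=3, col=3), (row=4, col=2)
  Distance 3: (row=0, col=1), (row=1, col=0), (row=3, col=0), (row=3, col=4), (row=4, col=1), (row=4, col=3)
  Distance 4: (row=0, col=0), (row=2, col=4), (row=3, col=5), (row=4, col=0), (row=4, col=4)
  Distance 5: (row=2, col=5), (row=4, col=5)
Total reachable: 22 (grid has 22 open cells total)

Answer: Reachable cells: 22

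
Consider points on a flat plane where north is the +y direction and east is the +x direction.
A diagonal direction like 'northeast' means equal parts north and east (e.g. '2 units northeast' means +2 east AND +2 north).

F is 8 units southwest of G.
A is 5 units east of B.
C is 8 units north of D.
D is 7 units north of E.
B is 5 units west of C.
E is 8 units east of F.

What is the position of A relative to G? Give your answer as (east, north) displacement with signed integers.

Answer: A is at (east=0, north=7) relative to G.

Derivation:
Place G at the origin (east=0, north=0).
  F is 8 units southwest of G: delta (east=-8, north=-8); F at (east=-8, north=-8).
  E is 8 units east of F: delta (east=+8, north=+0); E at (east=0, north=-8).
  D is 7 units north of E: delta (east=+0, north=+7); D at (east=0, north=-1).
  C is 8 units north of D: delta (east=+0, north=+8); C at (east=0, north=7).
  B is 5 units west of C: delta (east=-5, north=+0); B at (east=-5, north=7).
  A is 5 units east of B: delta (east=+5, north=+0); A at (east=0, north=7).
Therefore A relative to G: (east=0, north=7).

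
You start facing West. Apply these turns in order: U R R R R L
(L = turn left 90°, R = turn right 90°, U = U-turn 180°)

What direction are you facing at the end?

Start: West
  U (U-turn (180°)) -> East
  R (right (90° clockwise)) -> South
  R (right (90° clockwise)) -> West
  R (right (90° clockwise)) -> North
  R (right (90° clockwise)) -> East
  L (left (90° counter-clockwise)) -> North
Final: North

Answer: Final heading: North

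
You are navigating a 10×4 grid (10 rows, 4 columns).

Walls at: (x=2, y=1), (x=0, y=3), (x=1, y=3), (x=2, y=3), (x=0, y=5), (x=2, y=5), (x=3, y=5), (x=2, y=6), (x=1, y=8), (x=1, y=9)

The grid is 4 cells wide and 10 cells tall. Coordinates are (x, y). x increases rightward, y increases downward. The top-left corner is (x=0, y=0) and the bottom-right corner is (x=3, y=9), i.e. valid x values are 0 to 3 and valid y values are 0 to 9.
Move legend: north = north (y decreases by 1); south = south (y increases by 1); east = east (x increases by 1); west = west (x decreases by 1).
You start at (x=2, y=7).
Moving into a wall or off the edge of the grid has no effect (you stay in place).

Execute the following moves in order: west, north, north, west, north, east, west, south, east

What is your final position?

Start: (x=2, y=7)
  west (west): (x=2, y=7) -> (x=1, y=7)
  north (north): (x=1, y=7) -> (x=1, y=6)
  north (north): (x=1, y=6) -> (x=1, y=5)
  west (west): blocked, stay at (x=1, y=5)
  north (north): (x=1, y=5) -> (x=1, y=4)
  east (east): (x=1, y=4) -> (x=2, y=4)
  west (west): (x=2, y=4) -> (x=1, y=4)
  south (south): (x=1, y=4) -> (x=1, y=5)
  east (east): blocked, stay at (x=1, y=5)
Final: (x=1, y=5)

Answer: Final position: (x=1, y=5)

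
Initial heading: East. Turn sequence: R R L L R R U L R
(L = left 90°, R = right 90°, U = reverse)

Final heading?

Start: East
  R (right (90° clockwise)) -> South
  R (right (90° clockwise)) -> West
  L (left (90° counter-clockwise)) -> South
  L (left (90° counter-clockwise)) -> East
  R (right (90° clockwise)) -> South
  R (right (90° clockwise)) -> West
  U (U-turn (180°)) -> East
  L (left (90° counter-clockwise)) -> North
  R (right (90° clockwise)) -> East
Final: East

Answer: Final heading: East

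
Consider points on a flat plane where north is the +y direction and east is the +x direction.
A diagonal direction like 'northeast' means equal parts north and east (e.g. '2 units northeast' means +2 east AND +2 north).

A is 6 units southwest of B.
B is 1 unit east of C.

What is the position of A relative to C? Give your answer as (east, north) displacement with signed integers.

Answer: A is at (east=-5, north=-6) relative to C.

Derivation:
Place C at the origin (east=0, north=0).
  B is 1 unit east of C: delta (east=+1, north=+0); B at (east=1, north=0).
  A is 6 units southwest of B: delta (east=-6, north=-6); A at (east=-5, north=-6).
Therefore A relative to C: (east=-5, north=-6).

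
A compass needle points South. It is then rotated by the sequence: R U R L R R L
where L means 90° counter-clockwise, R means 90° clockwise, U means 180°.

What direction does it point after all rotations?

Answer: Final heading: South

Derivation:
Start: South
  R (right (90° clockwise)) -> West
  U (U-turn (180°)) -> East
  R (right (90° clockwise)) -> South
  L (left (90° counter-clockwise)) -> East
  R (right (90° clockwise)) -> South
  R (right (90° clockwise)) -> West
  L (left (90° counter-clockwise)) -> South
Final: South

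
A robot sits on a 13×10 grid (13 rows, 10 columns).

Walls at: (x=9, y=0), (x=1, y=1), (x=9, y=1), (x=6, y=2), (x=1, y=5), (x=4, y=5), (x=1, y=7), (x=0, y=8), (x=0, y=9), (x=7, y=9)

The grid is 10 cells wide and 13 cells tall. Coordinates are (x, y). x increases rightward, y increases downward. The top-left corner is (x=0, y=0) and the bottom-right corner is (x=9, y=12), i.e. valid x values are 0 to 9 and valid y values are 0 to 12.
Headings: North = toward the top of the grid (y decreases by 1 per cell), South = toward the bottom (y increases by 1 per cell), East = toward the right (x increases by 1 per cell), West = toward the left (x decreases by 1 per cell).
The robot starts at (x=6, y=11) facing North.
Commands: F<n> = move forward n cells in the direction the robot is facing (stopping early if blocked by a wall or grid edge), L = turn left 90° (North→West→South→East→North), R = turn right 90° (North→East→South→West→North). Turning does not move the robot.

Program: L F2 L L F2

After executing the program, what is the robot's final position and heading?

Answer: Final position: (x=6, y=11), facing East

Derivation:
Start: (x=6, y=11), facing North
  L: turn left, now facing West
  F2: move forward 2, now at (x=4, y=11)
  L: turn left, now facing South
  L: turn left, now facing East
  F2: move forward 2, now at (x=6, y=11)
Final: (x=6, y=11), facing East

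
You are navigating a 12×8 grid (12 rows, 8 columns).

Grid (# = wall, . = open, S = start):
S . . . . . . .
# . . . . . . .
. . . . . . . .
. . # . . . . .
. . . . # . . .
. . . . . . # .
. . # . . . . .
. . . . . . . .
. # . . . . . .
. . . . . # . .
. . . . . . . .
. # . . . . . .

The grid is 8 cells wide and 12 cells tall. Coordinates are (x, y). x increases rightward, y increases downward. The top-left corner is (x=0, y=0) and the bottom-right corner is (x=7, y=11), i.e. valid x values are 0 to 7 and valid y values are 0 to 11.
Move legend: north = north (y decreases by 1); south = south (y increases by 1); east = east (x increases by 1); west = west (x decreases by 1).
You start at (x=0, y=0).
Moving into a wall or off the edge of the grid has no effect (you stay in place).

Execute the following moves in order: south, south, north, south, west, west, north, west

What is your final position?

Start: (x=0, y=0)
  south (south): blocked, stay at (x=0, y=0)
  south (south): blocked, stay at (x=0, y=0)
  north (north): blocked, stay at (x=0, y=0)
  south (south): blocked, stay at (x=0, y=0)
  west (west): blocked, stay at (x=0, y=0)
  west (west): blocked, stay at (x=0, y=0)
  north (north): blocked, stay at (x=0, y=0)
  west (west): blocked, stay at (x=0, y=0)
Final: (x=0, y=0)

Answer: Final position: (x=0, y=0)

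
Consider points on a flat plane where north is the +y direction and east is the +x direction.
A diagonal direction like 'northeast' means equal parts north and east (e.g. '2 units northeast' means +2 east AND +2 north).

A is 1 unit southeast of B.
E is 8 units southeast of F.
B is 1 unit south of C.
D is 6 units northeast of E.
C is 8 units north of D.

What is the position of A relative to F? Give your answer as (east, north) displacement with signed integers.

Place F at the origin (east=0, north=0).
  E is 8 units southeast of F: delta (east=+8, north=-8); E at (east=8, north=-8).
  D is 6 units northeast of E: delta (east=+6, north=+6); D at (east=14, north=-2).
  C is 8 units north of D: delta (east=+0, north=+8); C at (east=14, north=6).
  B is 1 unit south of C: delta (east=+0, north=-1); B at (east=14, north=5).
  A is 1 unit southeast of B: delta (east=+1, north=-1); A at (east=15, north=4).
Therefore A relative to F: (east=15, north=4).

Answer: A is at (east=15, north=4) relative to F.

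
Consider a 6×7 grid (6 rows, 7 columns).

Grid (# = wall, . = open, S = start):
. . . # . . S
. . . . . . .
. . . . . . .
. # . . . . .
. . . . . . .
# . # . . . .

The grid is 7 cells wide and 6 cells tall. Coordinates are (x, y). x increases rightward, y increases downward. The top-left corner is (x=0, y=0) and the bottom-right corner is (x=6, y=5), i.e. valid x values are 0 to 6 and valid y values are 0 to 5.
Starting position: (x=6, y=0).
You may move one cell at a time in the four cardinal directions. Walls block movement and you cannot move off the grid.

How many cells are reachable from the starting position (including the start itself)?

BFS flood-fill from (x=6, y=0):
  Distance 0: (x=6, y=0)
  Distance 1: (x=5, y=0), (x=6, y=1)
  Distance 2: (x=4, y=0), (x=5, y=1), (x=6, y=2)
  Distance 3: (x=4, y=1), (x=5, y=2), (x=6, y=3)
  Distance 4: (x=3, y=1), (x=4, y=2), (x=5, y=3), (x=6, y=4)
  Distance 5: (x=2, y=1), (x=3, y=2), (x=4, y=3), (x=5, y=4), (x=6, y=5)
  Distance 6: (x=2, y=0), (x=1, y=1), (x=2, y=2), (x=3, y=3), (x=4, y=4), (x=5, y=5)
  Distance 7: (x=1, y=0), (x=0, y=1), (x=1, y=2), (x=2, y=3), (x=3, y=4), (x=4, y=5)
  Distance 8: (x=0, y=0), (x=0, y=2), (x=2, y=4), (x=3, y=5)
  Distance 9: (x=0, y=3), (x=1, y=4)
  Distance 10: (x=0, y=4), (x=1, y=5)
Total reachable: 38 (grid has 38 open cells total)

Answer: Reachable cells: 38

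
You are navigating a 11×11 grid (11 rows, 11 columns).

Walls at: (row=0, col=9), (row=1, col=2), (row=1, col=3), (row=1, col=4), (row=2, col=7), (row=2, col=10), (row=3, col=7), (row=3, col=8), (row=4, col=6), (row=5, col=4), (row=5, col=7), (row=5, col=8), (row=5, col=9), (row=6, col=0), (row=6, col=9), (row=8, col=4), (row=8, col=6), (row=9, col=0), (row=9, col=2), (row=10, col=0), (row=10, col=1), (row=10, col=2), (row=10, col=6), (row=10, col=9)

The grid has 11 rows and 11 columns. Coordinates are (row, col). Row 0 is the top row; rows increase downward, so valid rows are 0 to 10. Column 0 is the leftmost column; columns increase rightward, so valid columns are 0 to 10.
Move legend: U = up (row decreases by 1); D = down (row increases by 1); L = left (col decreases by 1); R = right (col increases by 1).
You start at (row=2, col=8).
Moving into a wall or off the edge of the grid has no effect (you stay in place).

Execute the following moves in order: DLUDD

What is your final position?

Start: (row=2, col=8)
  D (down): blocked, stay at (row=2, col=8)
  L (left): blocked, stay at (row=2, col=8)
  U (up): (row=2, col=8) -> (row=1, col=8)
  D (down): (row=1, col=8) -> (row=2, col=8)
  D (down): blocked, stay at (row=2, col=8)
Final: (row=2, col=8)

Answer: Final position: (row=2, col=8)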